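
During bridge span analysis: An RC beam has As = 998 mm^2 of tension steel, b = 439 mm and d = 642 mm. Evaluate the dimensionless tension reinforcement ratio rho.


rho = As / (b * d)
= 998 / (439 * 642)
= 998 / 281838
= 0.003541 (dimensionless)

0.003541 (dimensionless)


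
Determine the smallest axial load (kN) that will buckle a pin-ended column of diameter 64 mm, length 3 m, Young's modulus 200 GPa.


I = pi * d^4 / 64 = 823549.66 mm^4
L = 3000.0 mm
P_cr = pi^2 * E * I / L^2
= 9.8696 * 200000.0 * 823549.66 / 3000.0^2
= 180624.65 N = 180.6247 kN

180.6247 kN


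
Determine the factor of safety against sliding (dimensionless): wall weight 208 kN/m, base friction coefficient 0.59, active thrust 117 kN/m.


Resisting force = mu * W = 0.59 * 208 = 122.72 kN/m
FOS = Resisting / Driving = 122.72 / 117
= 1.0489 (dimensionless)

1.0489 (dimensionless)


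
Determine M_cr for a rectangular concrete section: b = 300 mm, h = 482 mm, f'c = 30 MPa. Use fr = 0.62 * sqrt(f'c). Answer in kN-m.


fr = 0.62 * sqrt(30) = 0.62 * 5.4772 = 3.3959 MPa
I = 300 * 482^3 / 12 = 2799504200.0 mm^4
y_t = 241.0 mm
M_cr = fr * I / y_t = 3.3959 * 2799504200.0 / 241.0 N-mm
= 39.4472 kN-m

39.4472 kN-m


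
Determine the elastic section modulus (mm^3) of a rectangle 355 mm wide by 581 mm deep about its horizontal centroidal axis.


S = b * h^2 / 6
= 355 * 581^2 / 6
= 355 * 337561 / 6
= 19972359.17 mm^3

19972359.17 mm^3


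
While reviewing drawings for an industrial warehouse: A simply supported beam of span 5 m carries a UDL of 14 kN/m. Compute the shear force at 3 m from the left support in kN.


R_A = w * L / 2 = 14 * 5 / 2 = 35.0 kN
V(x) = R_A - w * x = 35.0 - 14 * 3
= -7.0 kN

-7.0 kN


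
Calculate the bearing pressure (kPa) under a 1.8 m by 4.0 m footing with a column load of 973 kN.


A = 1.8 * 4.0 = 7.2 m^2
q = P / A = 973 / 7.2
= 135.1389 kPa

135.1389 kPa


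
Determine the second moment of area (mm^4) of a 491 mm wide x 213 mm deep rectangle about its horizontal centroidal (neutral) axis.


I = b * h^3 / 12
= 491 * 213^3 / 12
= 491 * 9663597 / 12
= 395402177.25 mm^4

395402177.25 mm^4


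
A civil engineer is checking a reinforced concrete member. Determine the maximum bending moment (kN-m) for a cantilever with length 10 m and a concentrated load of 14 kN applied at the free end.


For a cantilever with a point load at the free end:
M_max = P * L = 14 * 10 = 140 kN-m

140 kN-m


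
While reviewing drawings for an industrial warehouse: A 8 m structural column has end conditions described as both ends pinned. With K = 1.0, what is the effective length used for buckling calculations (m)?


L_eff = K * L
= 1.0 * 8
= 8.0 m

8.0 m


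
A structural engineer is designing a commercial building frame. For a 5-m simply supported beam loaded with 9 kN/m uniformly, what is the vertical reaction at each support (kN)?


Total load = w * L = 9 * 5 = 45 kN
By symmetry, each reaction R = total / 2 = 45 / 2 = 22.5 kN

22.5 kN


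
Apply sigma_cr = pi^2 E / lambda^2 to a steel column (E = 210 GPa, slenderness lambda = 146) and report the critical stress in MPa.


sigma_cr = pi^2 * E / lambda^2
= 9.8696 * 210000.0 / 146^2
= 9.8696 * 210000.0 / 21316
= 97.2329 MPa

97.2329 MPa


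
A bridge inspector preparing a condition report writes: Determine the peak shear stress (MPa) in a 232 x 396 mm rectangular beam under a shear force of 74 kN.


A = b * h = 232 * 396 = 91872 mm^2
V = 74 kN = 74000.0 N
tau_max = 1.5 * V / A = 1.5 * 74000.0 / 91872
= 1.2082 MPa

1.2082 MPa


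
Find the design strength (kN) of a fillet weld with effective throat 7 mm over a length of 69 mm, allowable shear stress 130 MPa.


Strength = throat * length * allowable stress
= 7 * 69 * 130 N
= 62790 N
= 62.79 kN

62.79 kN


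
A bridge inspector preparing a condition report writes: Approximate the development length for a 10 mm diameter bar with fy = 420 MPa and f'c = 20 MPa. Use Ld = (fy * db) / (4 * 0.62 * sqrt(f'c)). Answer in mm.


Ld = (fy * db) / (4 * 0.62 * sqrt(f'c))
= (420 * 10) / (4 * 0.62 * sqrt(20))
= 4200 / 11.0909
= 378.69 mm

378.69 mm


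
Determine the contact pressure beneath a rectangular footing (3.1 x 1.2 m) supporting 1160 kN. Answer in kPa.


A = 3.1 * 1.2 = 3.72 m^2
q = P / A = 1160 / 3.72
= 311.828 kPa

311.828 kPa


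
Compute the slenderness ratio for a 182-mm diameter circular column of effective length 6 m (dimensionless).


Radius of gyration r = d / 4 = 182 / 4 = 45.5 mm
L_eff = 6000.0 mm
Slenderness ratio = L / r = 6000.0 / 45.5 = 131.87 (dimensionless)

131.87 (dimensionless)


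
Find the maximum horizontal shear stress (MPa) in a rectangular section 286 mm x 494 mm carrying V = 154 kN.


A = b * h = 286 * 494 = 141284 mm^2
V = 154 kN = 154000.0 N
tau_max = 1.5 * V / A = 1.5 * 154000.0 / 141284
= 1.635 MPa

1.635 MPa


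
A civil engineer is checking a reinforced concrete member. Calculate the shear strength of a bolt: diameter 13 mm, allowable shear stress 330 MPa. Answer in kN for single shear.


A = pi * d^2 / 4 = pi * 13^2 / 4 = 132.7323 mm^2
V = f_v * A / 1000 = 330 * 132.7323 / 1000
= 43.8017 kN

43.8017 kN


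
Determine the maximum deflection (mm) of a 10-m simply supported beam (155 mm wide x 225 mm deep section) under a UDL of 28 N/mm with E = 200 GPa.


I = 155 * 225^3 / 12 = 147128906.25 mm^4
L = 10000.0 mm, w = 28 N/mm, E = 200000.0 MPa
delta = 5 * w * L^4 / (384 * E * I)
= 5 * 28 * 10000.0^4 / (384 * 200000.0 * 147128906.25)
= 123.8993 mm

123.8993 mm


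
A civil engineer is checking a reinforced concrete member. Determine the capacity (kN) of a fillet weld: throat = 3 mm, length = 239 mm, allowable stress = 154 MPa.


Strength = throat * length * allowable stress
= 3 * 239 * 154 N
= 110418 N
= 110.42 kN

110.42 kN


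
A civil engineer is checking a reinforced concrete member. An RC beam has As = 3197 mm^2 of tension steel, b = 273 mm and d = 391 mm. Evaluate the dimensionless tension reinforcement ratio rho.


rho = As / (b * d)
= 3197 / (273 * 391)
= 3197 / 106743
= 0.02995 (dimensionless)

0.02995 (dimensionless)


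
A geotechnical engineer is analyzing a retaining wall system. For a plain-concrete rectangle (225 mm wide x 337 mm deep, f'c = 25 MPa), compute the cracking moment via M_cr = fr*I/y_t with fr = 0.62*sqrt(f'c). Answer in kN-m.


fr = 0.62 * sqrt(25) = 0.62 * 5.0 = 3.1 MPa
I = 225 * 337^3 / 12 = 717614118.75 mm^4
y_t = 168.5 mm
M_cr = fr * I / y_t = 3.1 * 717614118.75 / 168.5 N-mm
= 13.2024 kN-m

13.2024 kN-m


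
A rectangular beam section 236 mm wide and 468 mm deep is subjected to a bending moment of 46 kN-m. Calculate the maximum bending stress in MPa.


I = b * h^3 / 12 = 236 * 468^3 / 12 = 2015896896.0 mm^4
y = h / 2 = 468 / 2 = 234.0 mm
M = 46 kN-m = 46000000.0 N-mm
sigma = M * y / I = 46000000.0 * 234.0 / 2015896896.0
= 5.34 MPa

5.34 MPa


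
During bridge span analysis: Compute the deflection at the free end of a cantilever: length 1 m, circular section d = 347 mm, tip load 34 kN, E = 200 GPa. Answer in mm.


I = pi * d^4 / 64 = pi * 347^4 / 64 = 711684976.18 mm^4
L = 1000.0 mm, P = 34000.0 N, E = 200000.0 MPa
delta = P * L^3 / (3 * E * I)
= 34000.0 * 1000.0^3 / (3 * 200000.0 * 711684976.18)
= 0.0796 mm

0.0796 mm


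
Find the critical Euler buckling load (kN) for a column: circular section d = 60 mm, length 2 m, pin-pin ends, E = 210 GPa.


I = pi * d^4 / 64 = 636172.51 mm^4
L = 2000.0 mm
P_cr = pi^2 * E * I / L^2
= 9.8696 * 210000.0 * 636172.51 / 2000.0^2
= 329635.48 N = 329.6355 kN

329.6355 kN


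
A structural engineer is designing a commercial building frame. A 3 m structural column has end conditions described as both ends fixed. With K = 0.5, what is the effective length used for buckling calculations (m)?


L_eff = K * L
= 0.5 * 3
= 1.5 m

1.5 m


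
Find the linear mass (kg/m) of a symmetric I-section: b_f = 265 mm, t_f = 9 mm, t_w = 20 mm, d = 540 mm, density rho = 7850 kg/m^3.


A_flanges = 2 * 265 * 9 = 4770 mm^2
A_web = (540 - 2 * 9) * 20 = 10440 mm^2
A_total = 4770 + 10440 = 15210 mm^2 = 0.015210 m^2
Weight = rho * A = 7850 * 0.015210 = 119.3985 kg/m

119.3985 kg/m


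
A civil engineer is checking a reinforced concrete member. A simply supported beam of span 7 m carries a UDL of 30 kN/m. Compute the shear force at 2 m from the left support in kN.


R_A = w * L / 2 = 30 * 7 / 2 = 105.0 kN
V(x) = R_A - w * x = 105.0 - 30 * 2
= 45.0 kN

45.0 kN


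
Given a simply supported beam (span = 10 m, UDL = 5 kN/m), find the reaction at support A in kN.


Total load = w * L = 5 * 10 = 50 kN
By symmetry, each reaction R = total / 2 = 50 / 2 = 25.0 kN

25.0 kN


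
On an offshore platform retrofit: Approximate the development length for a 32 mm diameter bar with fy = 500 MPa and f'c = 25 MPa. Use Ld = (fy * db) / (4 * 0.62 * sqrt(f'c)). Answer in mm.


Ld = (fy * db) / (4 * 0.62 * sqrt(f'c))
= (500 * 32) / (4 * 0.62 * sqrt(25))
= 16000 / 12.4
= 1290.32 mm

1290.32 mm


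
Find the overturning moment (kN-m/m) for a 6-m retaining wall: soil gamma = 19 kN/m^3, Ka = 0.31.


Pa = 0.5 * Ka * gamma * H^2
= 0.5 * 0.31 * 19 * 6^2
= 106.02 kN/m
Arm = H / 3 = 6 / 3 = 2.0 m
Mo = Pa * arm = Pa * H / 3 = 106.02 * 6 / 3 = 212.04 kN-m/m

212.04 kN-m/m


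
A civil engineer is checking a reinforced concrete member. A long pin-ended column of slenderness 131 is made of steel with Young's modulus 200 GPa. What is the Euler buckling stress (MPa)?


sigma_cr = pi^2 * E / lambda^2
= 9.8696 * 200000.0 / 131^2
= 9.8696 * 200000.0 / 17161
= 115.0237 MPa

115.0237 MPa


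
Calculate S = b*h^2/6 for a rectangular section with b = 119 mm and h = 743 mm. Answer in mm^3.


S = b * h^2 / 6
= 119 * 743^2 / 6
= 119 * 552049 / 6
= 10948971.83 mm^3

10948971.83 mm^3


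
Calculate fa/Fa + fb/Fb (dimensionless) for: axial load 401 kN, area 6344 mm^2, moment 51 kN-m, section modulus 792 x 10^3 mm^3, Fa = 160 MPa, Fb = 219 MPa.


f_a = P / A = 401000.0 / 6344 = 63.2093 MPa
f_b = M / S = 51000000.0 / 792000.0 = 64.3939 MPa
Ratio = f_a / Fa + f_b / Fb
= 63.2093 / 160 + 64.3939 / 219
= 0.6891 (dimensionless)

0.6891 (dimensionless)


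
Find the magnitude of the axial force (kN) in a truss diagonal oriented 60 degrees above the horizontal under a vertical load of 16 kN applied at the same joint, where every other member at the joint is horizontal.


At the joint, only the diagonal has a vertical component, so vertical equilibrium gives:
F * sin(60) = 16
F = 16 / sin(60)
= 16 / 0.866025
= 18.48 kN

18.48 kN


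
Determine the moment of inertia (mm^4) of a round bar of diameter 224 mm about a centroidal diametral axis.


r = d / 2 = 224 / 2 = 112.0 mm
I = pi * r^4 / 4 = pi * 112.0^4 / 4
= 123583921.54 mm^4

123583921.54 mm^4


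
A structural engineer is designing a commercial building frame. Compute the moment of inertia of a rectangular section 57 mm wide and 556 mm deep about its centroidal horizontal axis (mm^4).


I = b * h^3 / 12
= 57 * 556^3 / 12
= 57 * 171879616 / 12
= 816428176.0 mm^4

816428176.0 mm^4


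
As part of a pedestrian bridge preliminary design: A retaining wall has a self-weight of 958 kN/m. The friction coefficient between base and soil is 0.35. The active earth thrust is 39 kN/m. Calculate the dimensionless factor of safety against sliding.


Resisting force = mu * W = 0.35 * 958 = 335.3 kN/m
FOS = Resisting / Driving = 335.3 / 39
= 8.5974 (dimensionless)

8.5974 (dimensionless)


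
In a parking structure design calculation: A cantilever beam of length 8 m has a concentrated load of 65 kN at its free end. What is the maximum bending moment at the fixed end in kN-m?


For a cantilever with a point load at the free end:
M_max = P * L = 65 * 8 = 520 kN-m

520 kN-m


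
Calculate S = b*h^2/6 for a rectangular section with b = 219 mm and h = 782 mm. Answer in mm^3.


S = b * h^2 / 6
= 219 * 782^2 / 6
= 219 * 611524 / 6
= 22320626.0 mm^3

22320626.0 mm^3


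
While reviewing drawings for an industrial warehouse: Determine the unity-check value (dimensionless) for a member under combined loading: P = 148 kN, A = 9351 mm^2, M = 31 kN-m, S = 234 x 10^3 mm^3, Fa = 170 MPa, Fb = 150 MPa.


f_a = P / A = 148000.0 / 9351 = 15.8272 MPa
f_b = M / S = 31000000.0 / 234000.0 = 132.4786 MPa
Ratio = f_a / Fa + f_b / Fb
= 15.8272 / 170 + 132.4786 / 150
= 0.9763 (dimensionless)

0.9763 (dimensionless)


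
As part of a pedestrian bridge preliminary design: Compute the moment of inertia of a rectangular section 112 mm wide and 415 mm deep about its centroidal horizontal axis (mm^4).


I = b * h^3 / 12
= 112 * 415^3 / 12
= 112 * 71473375 / 12
= 667084833.33 mm^4

667084833.33 mm^4


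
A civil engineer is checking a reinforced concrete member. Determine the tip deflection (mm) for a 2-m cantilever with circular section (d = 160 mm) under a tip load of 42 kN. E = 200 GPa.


I = pi * d^4 / 64 = pi * 160^4 / 64 = 32169908.77 mm^4
L = 2000.0 mm, P = 42000.0 N, E = 200000.0 MPa
delta = P * L^3 / (3 * E * I)
= 42000.0 * 2000.0^3 / (3 * 200000.0 * 32169908.77)
= 17.4076 mm

17.4076 mm


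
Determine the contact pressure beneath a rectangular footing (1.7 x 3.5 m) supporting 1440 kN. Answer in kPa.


A = 1.7 * 3.5 = 5.95 m^2
q = P / A = 1440 / 5.95
= 242.0168 kPa

242.0168 kPa


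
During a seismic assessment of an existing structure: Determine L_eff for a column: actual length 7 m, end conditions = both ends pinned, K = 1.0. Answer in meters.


L_eff = K * L
= 1.0 * 7
= 7.0 m

7.0 m


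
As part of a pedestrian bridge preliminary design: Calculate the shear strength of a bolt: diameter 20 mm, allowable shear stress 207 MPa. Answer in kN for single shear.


A = pi * d^2 / 4 = pi * 20^2 / 4 = 314.1593 mm^2
V = f_v * A / 1000 = 207 * 314.1593 / 1000
= 65.031 kN

65.031 kN


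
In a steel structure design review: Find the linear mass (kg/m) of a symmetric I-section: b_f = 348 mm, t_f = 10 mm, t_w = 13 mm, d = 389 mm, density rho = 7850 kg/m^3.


A_flanges = 2 * 348 * 10 = 6960 mm^2
A_web = (389 - 2 * 10) * 13 = 4797 mm^2
A_total = 6960 + 4797 = 11757 mm^2 = 0.011757 m^2
Weight = rho * A = 7850 * 0.011757 = 92.2925 kg/m

92.2925 kg/m


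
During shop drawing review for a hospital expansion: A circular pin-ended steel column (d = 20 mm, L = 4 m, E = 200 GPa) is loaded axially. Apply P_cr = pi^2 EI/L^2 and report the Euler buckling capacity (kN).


I = pi * d^4 / 64 = 7853.98 mm^4
L = 4000.0 mm
P_cr = pi^2 * E * I / L^2
= 9.8696 * 200000.0 * 7853.98 / 4000.0^2
= 968.95 N = 0.9689 kN

0.9689 kN


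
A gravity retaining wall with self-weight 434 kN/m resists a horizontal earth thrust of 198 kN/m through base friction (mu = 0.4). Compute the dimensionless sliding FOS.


Resisting force = mu * W = 0.4 * 434 = 173.6 kN/m
FOS = Resisting / Driving = 173.6 / 198
= 0.8768 (dimensionless)

0.8768 (dimensionless)


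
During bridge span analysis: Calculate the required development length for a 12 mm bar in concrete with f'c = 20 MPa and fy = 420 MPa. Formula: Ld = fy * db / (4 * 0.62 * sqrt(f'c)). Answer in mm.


Ld = (fy * db) / (4 * 0.62 * sqrt(f'c))
= (420 * 12) / (4 * 0.62 * sqrt(20))
= 5040 / 11.0909
= 454.43 mm

454.43 mm


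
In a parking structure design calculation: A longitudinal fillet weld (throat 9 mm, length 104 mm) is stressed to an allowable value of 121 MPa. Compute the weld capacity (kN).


Strength = throat * length * allowable stress
= 9 * 104 * 121 N
= 113256 N
= 113.26 kN

113.26 kN


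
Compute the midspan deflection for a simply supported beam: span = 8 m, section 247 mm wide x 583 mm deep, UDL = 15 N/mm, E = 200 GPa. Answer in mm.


I = 247 * 583^3 / 12 = 4078696324.08 mm^4
L = 8000.0 mm, w = 15 N/mm, E = 200000.0 MPa
delta = 5 * w * L^4 / (384 * E * I)
= 5 * 15 * 8000.0^4 / (384 * 200000.0 * 4078696324.08)
= 0.9807 mm

0.9807 mm


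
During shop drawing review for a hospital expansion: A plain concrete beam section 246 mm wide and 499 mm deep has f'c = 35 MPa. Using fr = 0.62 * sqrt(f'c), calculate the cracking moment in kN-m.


fr = 0.62 * sqrt(35) = 0.62 * 5.9161 = 3.668 MPa
I = 246 * 499^3 / 12 = 2547155729.5 mm^4
y_t = 249.5 mm
M_cr = fr * I / y_t = 3.668 * 2547155729.5 / 249.5 N-mm
= 37.4465 kN-m

37.4465 kN-m


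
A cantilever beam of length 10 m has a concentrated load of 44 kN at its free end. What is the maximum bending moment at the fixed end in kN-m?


For a cantilever with a point load at the free end:
M_max = P * L = 44 * 10 = 440 kN-m

440 kN-m


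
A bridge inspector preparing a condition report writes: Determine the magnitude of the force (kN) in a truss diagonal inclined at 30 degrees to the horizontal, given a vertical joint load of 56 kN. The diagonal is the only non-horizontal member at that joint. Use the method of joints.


At the joint, only the diagonal has a vertical component, so vertical equilibrium gives:
F * sin(30) = 56
F = 56 / sin(30)
= 56 / 0.5
= 112.0 kN

112.0 kN


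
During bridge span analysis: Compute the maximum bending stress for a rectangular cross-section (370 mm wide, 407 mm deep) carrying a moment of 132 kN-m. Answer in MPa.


I = b * h^3 / 12 = 370 * 407^3 / 12 = 2078756909.17 mm^4
y = h / 2 = 407 / 2 = 203.5 mm
M = 132 kN-m = 132000000.0 N-mm
sigma = M * y / I = 132000000.0 * 203.5 / 2078756909.17
= 12.92 MPa

12.92 MPa


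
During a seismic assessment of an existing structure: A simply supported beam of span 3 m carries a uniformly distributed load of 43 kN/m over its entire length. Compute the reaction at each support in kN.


Total load = w * L = 43 * 3 = 129 kN
By symmetry, each reaction R = total / 2 = 129 / 2 = 64.5 kN

64.5 kN


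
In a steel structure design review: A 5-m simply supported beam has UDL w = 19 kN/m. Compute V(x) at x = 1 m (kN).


R_A = w * L / 2 = 19 * 5 / 2 = 47.5 kN
V(x) = R_A - w * x = 47.5 - 19 * 1
= 28.5 kN

28.5 kN


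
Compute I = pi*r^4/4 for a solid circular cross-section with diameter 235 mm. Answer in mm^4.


r = d / 2 = 235 / 2 = 117.5 mm
I = pi * r^4 / 4 = pi * 117.5^4 / 4
= 149706738.1 mm^4

149706738.1 mm^4


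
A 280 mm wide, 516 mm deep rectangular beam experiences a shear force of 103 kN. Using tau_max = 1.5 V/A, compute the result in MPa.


A = b * h = 280 * 516 = 144480 mm^2
V = 103 kN = 103000.0 N
tau_max = 1.5 * V / A = 1.5 * 103000.0 / 144480
= 1.0694 MPa

1.0694 MPa


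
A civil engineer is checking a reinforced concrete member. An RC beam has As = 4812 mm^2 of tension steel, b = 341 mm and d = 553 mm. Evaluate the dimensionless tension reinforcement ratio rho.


rho = As / (b * d)
= 4812 / (341 * 553)
= 4812 / 188573
= 0.025518 (dimensionless)

0.025518 (dimensionless)


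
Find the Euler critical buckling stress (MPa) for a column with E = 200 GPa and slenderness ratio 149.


sigma_cr = pi^2 * E / lambda^2
= 9.8696 * 200000.0 / 149^2
= 9.8696 * 200000.0 / 22201
= 88.9113 MPa

88.9113 MPa


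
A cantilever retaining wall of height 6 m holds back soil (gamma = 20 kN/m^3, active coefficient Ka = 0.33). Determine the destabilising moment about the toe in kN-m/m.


Pa = 0.5 * Ka * gamma * H^2
= 0.5 * 0.33 * 20 * 6^2
= 118.8 kN/m
Arm = H / 3 = 6 / 3 = 2.0 m
Mo = Pa * arm = Pa * H / 3 = 118.8 * 6 / 3 = 237.6 kN-m/m

237.6 kN-m/m


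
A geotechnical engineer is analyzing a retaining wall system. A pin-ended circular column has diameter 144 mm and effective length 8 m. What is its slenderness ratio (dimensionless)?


Radius of gyration r = d / 4 = 144 / 4 = 36.0 mm
L_eff = 8000.0 mm
Slenderness ratio = L / r = 8000.0 / 36.0 = 222.22 (dimensionless)

222.22 (dimensionless)


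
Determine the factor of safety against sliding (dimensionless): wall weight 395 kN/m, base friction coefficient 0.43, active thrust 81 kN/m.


Resisting force = mu * W = 0.43 * 395 = 169.85 kN/m
FOS = Resisting / Driving = 169.85 / 81
= 2.0969 (dimensionless)

2.0969 (dimensionless)


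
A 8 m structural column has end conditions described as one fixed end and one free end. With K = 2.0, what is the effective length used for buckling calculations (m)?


L_eff = K * L
= 2.0 * 8
= 16.0 m

16.0 m


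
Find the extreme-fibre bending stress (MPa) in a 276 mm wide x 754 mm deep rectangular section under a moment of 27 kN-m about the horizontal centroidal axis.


I = b * h^3 / 12 = 276 * 754^3 / 12 = 9859204472.0 mm^4
y = h / 2 = 754 / 2 = 377.0 mm
M = 27 kN-m = 27000000.0 N-mm
sigma = M * y / I = 27000000.0 * 377.0 / 9859204472.0
= 1.03 MPa

1.03 MPa


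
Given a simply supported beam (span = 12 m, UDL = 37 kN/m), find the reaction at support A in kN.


Total load = w * L = 37 * 12 = 444 kN
By symmetry, each reaction R = total / 2 = 444 / 2 = 222.0 kN

222.0 kN


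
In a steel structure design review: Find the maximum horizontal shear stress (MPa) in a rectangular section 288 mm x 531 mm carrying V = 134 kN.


A = b * h = 288 * 531 = 152928 mm^2
V = 134 kN = 134000.0 N
tau_max = 1.5 * V / A = 1.5 * 134000.0 / 152928
= 1.3143 MPa

1.3143 MPa


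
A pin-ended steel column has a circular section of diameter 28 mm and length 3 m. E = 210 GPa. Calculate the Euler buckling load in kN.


I = pi * d^4 / 64 = 30171.86 mm^4
L = 3000.0 mm
P_cr = pi^2 * E * I / L^2
= 9.8696 * 210000.0 * 30171.86 / 3000.0^2
= 6948.3 N = 6.9483 kN

6.9483 kN


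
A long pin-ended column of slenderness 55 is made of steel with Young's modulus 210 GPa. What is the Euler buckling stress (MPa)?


sigma_cr = pi^2 * E / lambda^2
= 9.8696 * 210000.0 / 55^2
= 9.8696 * 210000.0 / 3025
= 685.1626 MPa

685.1626 MPa


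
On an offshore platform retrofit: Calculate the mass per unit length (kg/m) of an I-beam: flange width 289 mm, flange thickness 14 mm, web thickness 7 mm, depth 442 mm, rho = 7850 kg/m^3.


A_flanges = 2 * 289 * 14 = 8092 mm^2
A_web = (442 - 2 * 14) * 7 = 2898 mm^2
A_total = 8092 + 2898 = 10990 mm^2 = 0.010990 m^2
Weight = rho * A = 7850 * 0.010990 = 86.2715 kg/m

86.2715 kg/m


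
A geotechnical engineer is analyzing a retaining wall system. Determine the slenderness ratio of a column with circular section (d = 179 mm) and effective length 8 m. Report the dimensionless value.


Radius of gyration r = d / 4 = 179 / 4 = 44.75 mm
L_eff = 8000.0 mm
Slenderness ratio = L / r = 8000.0 / 44.75 = 178.77 (dimensionless)

178.77 (dimensionless)


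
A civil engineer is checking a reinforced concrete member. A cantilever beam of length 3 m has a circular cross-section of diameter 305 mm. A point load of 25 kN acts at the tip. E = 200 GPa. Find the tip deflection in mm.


I = pi * d^4 / 64 = pi * 305^4 / 64 = 424785081.72 mm^4
L = 3000.0 mm, P = 25000.0 N, E = 200000.0 MPa
delta = P * L^3 / (3 * E * I)
= 25000.0 * 3000.0^3 / (3 * 200000.0 * 424785081.72)
= 2.6484 mm

2.6484 mm


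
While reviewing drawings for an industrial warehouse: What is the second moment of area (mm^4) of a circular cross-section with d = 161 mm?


r = d / 2 = 161 / 2 = 80.5 mm
I = pi * r^4 / 4 = pi * 80.5^4 / 4
= 32981727.78 mm^4

32981727.78 mm^4


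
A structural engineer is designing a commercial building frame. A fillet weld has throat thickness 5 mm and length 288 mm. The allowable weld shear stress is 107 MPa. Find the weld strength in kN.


Strength = throat * length * allowable stress
= 5 * 288 * 107 N
= 154080 N
= 154.08 kN

154.08 kN


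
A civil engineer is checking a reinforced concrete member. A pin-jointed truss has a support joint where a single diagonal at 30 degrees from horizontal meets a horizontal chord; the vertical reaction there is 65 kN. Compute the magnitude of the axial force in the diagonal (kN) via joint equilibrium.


At the joint, only the diagonal has a vertical component, so vertical equilibrium gives:
F * sin(30) = 65
F = 65 / sin(30)
= 65 / 0.5
= 130.0 kN

130.0 kN


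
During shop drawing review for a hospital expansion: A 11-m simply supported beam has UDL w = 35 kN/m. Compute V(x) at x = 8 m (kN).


R_A = w * L / 2 = 35 * 11 / 2 = 192.5 kN
V(x) = R_A - w * x = 192.5 - 35 * 8
= -87.5 kN

-87.5 kN


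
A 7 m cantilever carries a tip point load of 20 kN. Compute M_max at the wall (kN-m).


For a cantilever with a point load at the free end:
M_max = P * L = 20 * 7 = 140 kN-m

140 kN-m


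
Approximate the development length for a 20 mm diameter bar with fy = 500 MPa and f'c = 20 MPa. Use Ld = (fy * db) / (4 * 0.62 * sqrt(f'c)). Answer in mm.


Ld = (fy * db) / (4 * 0.62 * sqrt(f'c))
= (500 * 20) / (4 * 0.62 * sqrt(20))
= 10000 / 11.0909
= 901.64 mm

901.64 mm


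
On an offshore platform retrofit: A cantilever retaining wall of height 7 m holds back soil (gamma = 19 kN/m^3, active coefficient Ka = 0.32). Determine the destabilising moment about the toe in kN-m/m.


Pa = 0.5 * Ka * gamma * H^2
= 0.5 * 0.32 * 19 * 7^2
= 148.96 kN/m
Arm = H / 3 = 7 / 3 = 2.3333 m
Mo = Pa * arm = Pa * H / 3 = 148.96 * 7 / 3 = 347.5733 kN-m/m

347.5733 kN-m/m


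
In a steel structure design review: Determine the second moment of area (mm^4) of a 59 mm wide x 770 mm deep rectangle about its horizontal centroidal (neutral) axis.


I = b * h^3 / 12
= 59 * 770^3 / 12
= 59 * 456533000 / 12
= 2244620583.33 mm^4

2244620583.33 mm^4


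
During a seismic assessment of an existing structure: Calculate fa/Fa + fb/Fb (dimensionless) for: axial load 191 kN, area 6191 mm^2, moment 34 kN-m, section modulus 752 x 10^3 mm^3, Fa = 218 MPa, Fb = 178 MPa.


f_a = P / A = 191000.0 / 6191 = 30.8512 MPa
f_b = M / S = 34000000.0 / 752000.0 = 45.2128 MPa
Ratio = f_a / Fa + f_b / Fb
= 30.8512 / 218 + 45.2128 / 178
= 0.3955 (dimensionless)

0.3955 (dimensionless)


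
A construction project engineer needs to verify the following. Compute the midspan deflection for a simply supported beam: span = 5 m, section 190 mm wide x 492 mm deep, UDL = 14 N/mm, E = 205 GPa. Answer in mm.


I = 190 * 492^3 / 12 = 1885678560.0 mm^4
L = 5000.0 mm, w = 14 N/mm, E = 205000.0 MPa
delta = 5 * w * L^4 / (384 * E * I)
= 5 * 14 * 5000.0^4 / (384 * 205000.0 * 1885678560.0)
= 0.2947 mm

0.2947 mm


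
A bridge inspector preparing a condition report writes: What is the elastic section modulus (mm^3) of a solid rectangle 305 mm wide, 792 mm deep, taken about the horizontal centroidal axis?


S = b * h^2 / 6
= 305 * 792^2 / 6
= 305 * 627264 / 6
= 31885920.0 mm^3

31885920.0 mm^3


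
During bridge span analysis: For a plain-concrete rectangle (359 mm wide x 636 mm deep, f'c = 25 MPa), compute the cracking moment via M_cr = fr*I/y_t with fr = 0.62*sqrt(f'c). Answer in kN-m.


fr = 0.62 * sqrt(25) = 0.62 * 5.0 = 3.1 MPa
I = 359 * 636^3 / 12 = 7696345392.0 mm^4
y_t = 318.0 mm
M_cr = fr * I / y_t = 3.1 * 7696345392.0 / 318.0 N-mm
= 75.0273 kN-m

75.0273 kN-m


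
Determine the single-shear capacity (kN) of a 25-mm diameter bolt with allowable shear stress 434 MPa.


A = pi * d^2 / 4 = pi * 25^2 / 4 = 490.8739 mm^2
V = f_v * A / 1000 = 434 * 490.8739 / 1000
= 213.0393 kN

213.0393 kN


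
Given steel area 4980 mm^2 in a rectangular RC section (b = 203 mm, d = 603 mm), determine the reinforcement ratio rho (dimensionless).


rho = As / (b * d)
= 4980 / (203 * 603)
= 4980 / 122409
= 0.040683 (dimensionless)

0.040683 (dimensionless)


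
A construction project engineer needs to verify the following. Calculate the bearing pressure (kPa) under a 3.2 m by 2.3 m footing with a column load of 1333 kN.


A = 3.2 * 2.3 = 7.36 m^2
q = P / A = 1333 / 7.36
= 181.1141 kPa

181.1141 kPa


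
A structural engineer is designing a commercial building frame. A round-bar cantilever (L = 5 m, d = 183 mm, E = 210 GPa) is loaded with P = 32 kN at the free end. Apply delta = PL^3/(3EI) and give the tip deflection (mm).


I = pi * d^4 / 64 = pi * 183^4 / 64 = 55052146.59 mm^4
L = 5000.0 mm, P = 32000.0 N, E = 210000.0 MPa
delta = P * L^3 / (3 * E * I)
= 32000.0 * 5000.0^3 / (3 * 210000.0 * 55052146.59)
= 115.3308 mm

115.3308 mm


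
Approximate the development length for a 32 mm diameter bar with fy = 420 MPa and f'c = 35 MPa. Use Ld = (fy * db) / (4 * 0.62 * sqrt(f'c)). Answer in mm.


Ld = (fy * db) / (4 * 0.62 * sqrt(f'c))
= (420 * 32) / (4 * 0.62 * sqrt(35))
= 13440 / 14.6719
= 916.04 mm

916.04 mm


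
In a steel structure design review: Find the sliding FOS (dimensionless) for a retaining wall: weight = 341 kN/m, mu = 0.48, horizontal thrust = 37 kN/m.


Resisting force = mu * W = 0.48 * 341 = 163.68 kN/m
FOS = Resisting / Driving = 163.68 / 37
= 4.4238 (dimensionless)

4.4238 (dimensionless)


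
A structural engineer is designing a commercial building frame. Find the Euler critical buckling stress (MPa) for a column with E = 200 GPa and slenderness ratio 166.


sigma_cr = pi^2 * E / lambda^2
= 9.8696 * 200000.0 / 166^2
= 9.8696 * 200000.0 / 27556
= 71.6331 MPa

71.6331 MPa


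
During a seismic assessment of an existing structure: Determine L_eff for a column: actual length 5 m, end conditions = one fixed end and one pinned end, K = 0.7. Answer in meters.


L_eff = K * L
= 0.7 * 5
= 3.5 m

3.5 m


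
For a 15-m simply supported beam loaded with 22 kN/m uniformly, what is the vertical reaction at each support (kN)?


Total load = w * L = 22 * 15 = 330 kN
By symmetry, each reaction R = total / 2 = 330 / 2 = 165.0 kN

165.0 kN


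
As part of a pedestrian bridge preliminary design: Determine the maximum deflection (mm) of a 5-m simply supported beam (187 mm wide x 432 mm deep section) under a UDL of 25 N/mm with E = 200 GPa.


I = 187 * 432^3 / 12 = 1256352768.0 mm^4
L = 5000.0 mm, w = 25 N/mm, E = 200000.0 MPa
delta = 5 * w * L^4 / (384 * E * I)
= 5 * 25 * 5000.0^4 / (384 * 200000.0 * 1256352768.0)
= 0.8097 mm

0.8097 mm


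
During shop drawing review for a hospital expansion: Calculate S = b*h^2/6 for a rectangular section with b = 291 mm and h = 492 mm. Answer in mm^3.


S = b * h^2 / 6
= 291 * 492^2 / 6
= 291 * 242064 / 6
= 11740104.0 mm^3

11740104.0 mm^3


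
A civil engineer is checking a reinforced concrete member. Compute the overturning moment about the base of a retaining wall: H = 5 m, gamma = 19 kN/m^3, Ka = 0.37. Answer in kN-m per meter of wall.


Pa = 0.5 * Ka * gamma * H^2
= 0.5 * 0.37 * 19 * 5^2
= 87.875 kN/m
Arm = H / 3 = 5 / 3 = 1.6667 m
Mo = Pa * arm = Pa * H / 3 = 87.875 * 5 / 3 = 146.4583 kN-m/m

146.4583 kN-m/m


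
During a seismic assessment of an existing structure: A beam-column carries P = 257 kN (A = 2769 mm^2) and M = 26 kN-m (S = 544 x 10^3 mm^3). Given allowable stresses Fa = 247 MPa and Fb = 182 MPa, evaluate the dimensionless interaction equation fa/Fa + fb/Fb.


f_a = P / A = 257000.0 / 2769 = 92.8133 MPa
f_b = M / S = 26000000.0 / 544000.0 = 47.7941 MPa
Ratio = f_a / Fa + f_b / Fb
= 92.8133 / 247 + 47.7941 / 182
= 0.6384 (dimensionless)

0.6384 (dimensionless)


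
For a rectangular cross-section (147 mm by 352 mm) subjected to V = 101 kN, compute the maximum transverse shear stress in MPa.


A = b * h = 147 * 352 = 51744 mm^2
V = 101 kN = 101000.0 N
tau_max = 1.5 * V / A = 1.5 * 101000.0 / 51744
= 2.9279 MPa

2.9279 MPa


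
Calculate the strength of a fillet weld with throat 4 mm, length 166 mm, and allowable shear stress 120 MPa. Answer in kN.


Strength = throat * length * allowable stress
= 4 * 166 * 120 N
= 79680 N
= 79.68 kN

79.68 kN


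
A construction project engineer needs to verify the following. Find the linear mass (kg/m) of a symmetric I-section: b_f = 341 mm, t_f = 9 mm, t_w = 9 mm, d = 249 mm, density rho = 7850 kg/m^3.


A_flanges = 2 * 341 * 9 = 6138 mm^2
A_web = (249 - 2 * 9) * 9 = 2079 mm^2
A_total = 6138 + 2079 = 8217 mm^2 = 0.008217 m^2
Weight = rho * A = 7850 * 0.008217 = 64.5035 kg/m

64.5035 kg/m


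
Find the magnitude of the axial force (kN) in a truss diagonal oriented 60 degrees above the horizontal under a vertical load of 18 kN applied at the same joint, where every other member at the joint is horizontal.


At the joint, only the diagonal has a vertical component, so vertical equilibrium gives:
F * sin(60) = 18
F = 18 / sin(60)
= 18 / 0.866025
= 20.78 kN

20.78 kN


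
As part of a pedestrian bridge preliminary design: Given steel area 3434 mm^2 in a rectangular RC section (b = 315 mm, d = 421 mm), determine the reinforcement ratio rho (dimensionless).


rho = As / (b * d)
= 3434 / (315 * 421)
= 3434 / 132615
= 0.025895 (dimensionless)

0.025895 (dimensionless)


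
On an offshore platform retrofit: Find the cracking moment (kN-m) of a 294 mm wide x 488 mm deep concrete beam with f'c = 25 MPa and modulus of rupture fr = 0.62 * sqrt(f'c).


fr = 0.62 * sqrt(25) = 0.62 * 5.0 = 3.1 MPa
I = 294 * 488^3 / 12 = 2847249664.0 mm^4
y_t = 244.0 mm
M_cr = fr * I / y_t = 3.1 * 2847249664.0 / 244.0 N-mm
= 36.1741 kN-m

36.1741 kN-m


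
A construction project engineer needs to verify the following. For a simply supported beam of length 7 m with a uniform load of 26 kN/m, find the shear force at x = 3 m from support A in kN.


R_A = w * L / 2 = 26 * 7 / 2 = 91.0 kN
V(x) = R_A - w * x = 91.0 - 26 * 3
= 13.0 kN

13.0 kN


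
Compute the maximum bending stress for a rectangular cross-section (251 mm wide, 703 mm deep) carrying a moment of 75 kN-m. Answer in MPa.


I = b * h^3 / 12 = 251 * 703^3 / 12 = 7267055056.42 mm^4
y = h / 2 = 703 / 2 = 351.5 mm
M = 75 kN-m = 75000000.0 N-mm
sigma = M * y / I = 75000000.0 * 351.5 / 7267055056.42
= 3.63 MPa

3.63 MPa


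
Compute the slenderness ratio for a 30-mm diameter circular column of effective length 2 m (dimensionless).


Radius of gyration r = d / 4 = 30 / 4 = 7.5 mm
L_eff = 2000.0 mm
Slenderness ratio = L / r = 2000.0 / 7.5 = 266.67 (dimensionless)

266.67 (dimensionless)


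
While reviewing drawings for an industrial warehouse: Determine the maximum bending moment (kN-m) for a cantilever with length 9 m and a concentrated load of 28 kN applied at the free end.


For a cantilever with a point load at the free end:
M_max = P * L = 28 * 9 = 252 kN-m

252 kN-m


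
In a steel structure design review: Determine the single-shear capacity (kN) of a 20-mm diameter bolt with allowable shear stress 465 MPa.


A = pi * d^2 / 4 = pi * 20^2 / 4 = 314.1593 mm^2
V = f_v * A / 1000 = 465 * 314.1593 / 1000
= 146.0841 kN

146.0841 kN


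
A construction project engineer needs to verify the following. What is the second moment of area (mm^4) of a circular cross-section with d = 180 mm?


r = d / 2 = 180 / 2 = 90.0 mm
I = pi * r^4 / 4 = pi * 90.0^4 / 4
= 51529973.5 mm^4

51529973.5 mm^4


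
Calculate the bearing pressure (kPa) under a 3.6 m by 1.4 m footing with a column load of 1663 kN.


A = 3.6 * 1.4 = 5.04 m^2
q = P / A = 1663 / 5.04
= 329.9603 kPa

329.9603 kPa


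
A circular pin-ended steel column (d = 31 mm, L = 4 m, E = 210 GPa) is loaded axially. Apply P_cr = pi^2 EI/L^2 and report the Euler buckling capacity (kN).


I = pi * d^4 / 64 = 45333.23 mm^4
L = 4000.0 mm
P_cr = pi^2 * E * I / L^2
= 9.8696 * 210000.0 * 45333.23 / 4000.0^2
= 5872.4 N = 5.8724 kN

5.8724 kN


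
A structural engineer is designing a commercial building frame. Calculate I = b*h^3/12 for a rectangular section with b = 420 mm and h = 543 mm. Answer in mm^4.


I = b * h^3 / 12
= 420 * 543^3 / 12
= 420 * 160103007 / 12
= 5603605245.0 mm^4

5603605245.0 mm^4


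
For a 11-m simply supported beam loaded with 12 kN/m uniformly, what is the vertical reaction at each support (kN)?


Total load = w * L = 12 * 11 = 132 kN
By symmetry, each reaction R = total / 2 = 132 / 2 = 66.0 kN

66.0 kN


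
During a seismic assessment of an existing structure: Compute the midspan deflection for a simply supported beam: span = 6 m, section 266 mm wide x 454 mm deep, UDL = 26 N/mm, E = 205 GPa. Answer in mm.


I = 266 * 454^3 / 12 = 2074282718.67 mm^4
L = 6000.0 mm, w = 26 N/mm, E = 205000.0 MPa
delta = 5 * w * L^4 / (384 * E * I)
= 5 * 26 * 6000.0^4 / (384 * 205000.0 * 2074282718.67)
= 1.0318 mm

1.0318 mm


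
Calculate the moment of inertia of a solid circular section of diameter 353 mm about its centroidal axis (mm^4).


r = d / 2 = 353 / 2 = 176.5 mm
I = pi * r^4 / 4 = pi * 176.5^4 / 4
= 762199606.57 mm^4

762199606.57 mm^4


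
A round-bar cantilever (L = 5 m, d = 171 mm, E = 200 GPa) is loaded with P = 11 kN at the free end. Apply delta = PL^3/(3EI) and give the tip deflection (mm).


I = pi * d^4 / 64 = pi * 171^4 / 64 = 41971485.48 mm^4
L = 5000.0 mm, P = 11000.0 N, E = 200000.0 MPa
delta = P * L^3 / (3 * E * I)
= 11000.0 * 5000.0^3 / (3 * 200000.0 * 41971485.48)
= 54.6006 mm

54.6006 mm


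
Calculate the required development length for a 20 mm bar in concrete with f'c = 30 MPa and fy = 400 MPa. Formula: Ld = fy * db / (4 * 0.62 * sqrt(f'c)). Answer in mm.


Ld = (fy * db) / (4 * 0.62 * sqrt(f'c))
= (400 * 20) / (4 * 0.62 * sqrt(30))
= 8000 / 13.5835
= 588.95 mm

588.95 mm


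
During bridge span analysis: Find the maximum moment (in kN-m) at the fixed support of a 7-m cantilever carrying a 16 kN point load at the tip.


For a cantilever with a point load at the free end:
M_max = P * L = 16 * 7 = 112 kN-m

112 kN-m


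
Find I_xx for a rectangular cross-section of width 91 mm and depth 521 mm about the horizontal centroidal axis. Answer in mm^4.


I = b * h^3 / 12
= 91 * 521^3 / 12
= 91 * 141420761 / 12
= 1072440770.92 mm^4

1072440770.92 mm^4


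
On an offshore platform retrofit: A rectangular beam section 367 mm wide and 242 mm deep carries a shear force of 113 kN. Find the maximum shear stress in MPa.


A = b * h = 367 * 242 = 88814 mm^2
V = 113 kN = 113000.0 N
tau_max = 1.5 * V / A = 1.5 * 113000.0 / 88814
= 1.9085 MPa

1.9085 MPa


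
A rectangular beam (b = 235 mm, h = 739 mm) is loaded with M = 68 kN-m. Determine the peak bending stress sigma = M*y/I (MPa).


I = b * h^3 / 12 = 235 * 739^3 / 12 = 7903508622.08 mm^4
y = h / 2 = 739 / 2 = 369.5 mm
M = 68 kN-m = 68000000.0 N-mm
sigma = M * y / I = 68000000.0 * 369.5 / 7903508622.08
= 3.18 MPa

3.18 MPa


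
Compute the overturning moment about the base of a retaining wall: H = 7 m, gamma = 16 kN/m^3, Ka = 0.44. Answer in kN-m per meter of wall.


Pa = 0.5 * Ka * gamma * H^2
= 0.5 * 0.44 * 16 * 7^2
= 172.48 kN/m
Arm = H / 3 = 7 / 3 = 2.3333 m
Mo = Pa * arm = Pa * H / 3 = 172.48 * 7 / 3 = 402.4533 kN-m/m

402.4533 kN-m/m


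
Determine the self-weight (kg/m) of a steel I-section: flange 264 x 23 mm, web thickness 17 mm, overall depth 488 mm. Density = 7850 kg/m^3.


A_flanges = 2 * 264 * 23 = 12144 mm^2
A_web = (488 - 2 * 23) * 17 = 7514 mm^2
A_total = 12144 + 7514 = 19658 mm^2 = 0.019658 m^2
Weight = rho * A = 7850 * 0.019658 = 154.3153 kg/m

154.3153 kg/m


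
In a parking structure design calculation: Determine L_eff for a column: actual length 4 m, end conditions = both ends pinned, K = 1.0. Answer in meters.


L_eff = K * L
= 1.0 * 4
= 4.0 m

4.0 m


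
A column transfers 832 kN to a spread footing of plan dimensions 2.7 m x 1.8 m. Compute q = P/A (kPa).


A = 2.7 * 1.8 = 4.86 m^2
q = P / A = 832 / 4.86
= 171.1934 kPa

171.1934 kPa


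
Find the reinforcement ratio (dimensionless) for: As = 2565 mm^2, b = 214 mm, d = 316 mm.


rho = As / (b * d)
= 2565 / (214 * 316)
= 2565 / 67624
= 0.03793 (dimensionless)

0.03793 (dimensionless)


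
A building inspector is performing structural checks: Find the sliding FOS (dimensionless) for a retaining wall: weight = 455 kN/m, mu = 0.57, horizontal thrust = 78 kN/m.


Resisting force = mu * W = 0.57 * 455 = 259.35 kN/m
FOS = Resisting / Driving = 259.35 / 78
= 3.325 (dimensionless)

3.325 (dimensionless)


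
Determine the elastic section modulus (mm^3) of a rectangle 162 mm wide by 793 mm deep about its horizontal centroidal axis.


S = b * h^2 / 6
= 162 * 793^2 / 6
= 162 * 628849 / 6
= 16978923.0 mm^3

16978923.0 mm^3


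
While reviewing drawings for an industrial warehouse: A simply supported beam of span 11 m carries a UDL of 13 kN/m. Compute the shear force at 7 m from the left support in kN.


R_A = w * L / 2 = 13 * 11 / 2 = 71.5 kN
V(x) = R_A - w * x = 71.5 - 13 * 7
= -19.5 kN

-19.5 kN
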